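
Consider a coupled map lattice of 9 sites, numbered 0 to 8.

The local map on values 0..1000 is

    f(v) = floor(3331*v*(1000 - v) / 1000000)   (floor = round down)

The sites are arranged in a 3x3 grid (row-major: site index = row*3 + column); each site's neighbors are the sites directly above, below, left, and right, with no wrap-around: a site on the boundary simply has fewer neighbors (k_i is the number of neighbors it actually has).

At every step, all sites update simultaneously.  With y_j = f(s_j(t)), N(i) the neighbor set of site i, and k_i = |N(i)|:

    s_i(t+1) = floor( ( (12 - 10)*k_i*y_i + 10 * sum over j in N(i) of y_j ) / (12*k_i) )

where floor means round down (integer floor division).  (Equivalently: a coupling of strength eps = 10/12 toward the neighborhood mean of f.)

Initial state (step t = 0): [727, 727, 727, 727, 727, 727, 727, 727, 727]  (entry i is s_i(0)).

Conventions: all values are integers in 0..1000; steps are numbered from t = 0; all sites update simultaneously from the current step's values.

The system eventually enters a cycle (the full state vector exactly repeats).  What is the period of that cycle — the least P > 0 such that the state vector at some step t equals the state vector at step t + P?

Answer: 4
Key observation: The state at step 12, [830, 830, 830, 830, 830, 830, 830, 830, 830], reappears at step 16 — and no state repeats earlier — so the cycle the system enters has period 4.

Derivation:
t=0: [727, 727, 727, 727, 727, 727, 727, 727, 727]
t=1: [661, 661, 661, 661, 661, 661, 661, 661, 661]
t=2: [746, 746, 746, 746, 746, 746, 746, 746, 746]
t=3: [631, 631, 631, 631, 631, 631, 631, 631, 631]
t=4: [775, 775, 775, 775, 775, 775, 775, 775, 775]
t=5: [580, 580, 580, 580, 580, 580, 580, 580, 580]
t=6: [811, 811, 811, 811, 811, 811, 811, 811, 811]
t=7: [510, 510, 510, 510, 510, 510, 510, 510, 510]
t=8: [832, 832, 832, 832, 832, 832, 832, 832, 832]
t=9: [465, 465, 465, 465, 465, 465, 465, 465, 465]
t=10: [828, 828, 828, 828, 828, 828, 828, 828, 828]
t=11: [474, 474, 474, 474, 474, 474, 474, 474, 474]
t=12: [830, 830, 830, 830, 830, 830, 830, 830, 830]
t=13: [470, 470, 470, 470, 470, 470, 470, 470, 470]
t=14: [829, 829, 829, 829, 829, 829, 829, 829, 829]
t=15: [472, 472, 472, 472, 472, 472, 472, 472, 472]
t=16: [830, 830, 830, 830, 830, 830, 830, 830, 830]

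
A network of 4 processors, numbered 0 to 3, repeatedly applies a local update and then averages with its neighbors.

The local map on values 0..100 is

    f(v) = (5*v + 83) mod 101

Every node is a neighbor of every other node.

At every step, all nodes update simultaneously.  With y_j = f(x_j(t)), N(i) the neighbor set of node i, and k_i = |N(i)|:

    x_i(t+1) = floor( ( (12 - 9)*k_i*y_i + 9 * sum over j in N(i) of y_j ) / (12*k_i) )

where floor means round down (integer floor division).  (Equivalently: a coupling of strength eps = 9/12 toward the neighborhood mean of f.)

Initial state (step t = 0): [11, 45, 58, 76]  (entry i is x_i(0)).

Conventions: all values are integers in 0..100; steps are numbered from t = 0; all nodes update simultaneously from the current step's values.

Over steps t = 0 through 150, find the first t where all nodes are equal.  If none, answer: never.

Answer: 1
Key observation: Synchronization is absorbing here: once all nodes are equal they stay equal, and step 1 is the first all-equal step.

Derivation:
t=0: [11, 45, 58, 76]  (not all equal)
t=1: [42, 42, 42, 42]  (all equal)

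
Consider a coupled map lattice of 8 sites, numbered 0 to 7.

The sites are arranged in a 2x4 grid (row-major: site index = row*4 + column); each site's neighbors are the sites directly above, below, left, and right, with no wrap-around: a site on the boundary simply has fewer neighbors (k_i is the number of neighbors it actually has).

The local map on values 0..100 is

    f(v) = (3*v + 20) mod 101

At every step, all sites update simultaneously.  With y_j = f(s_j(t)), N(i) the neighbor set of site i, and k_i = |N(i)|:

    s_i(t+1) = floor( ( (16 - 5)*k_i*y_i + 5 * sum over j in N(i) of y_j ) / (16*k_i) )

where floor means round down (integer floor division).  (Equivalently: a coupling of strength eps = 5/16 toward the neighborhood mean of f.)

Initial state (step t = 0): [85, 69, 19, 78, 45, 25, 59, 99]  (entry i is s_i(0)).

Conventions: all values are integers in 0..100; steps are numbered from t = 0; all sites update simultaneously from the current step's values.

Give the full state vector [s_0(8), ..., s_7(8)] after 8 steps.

Simulating step by step:
t=0: [85, 69, 19, 78, 45, 25, 59, 99]
t=1: [62, 42, 70, 49, 63, 83, 85, 32]
t=2: [10, 41, 38, 52, 15, 59, 61, 32]
t=3: [51, 47, 34, 59, 67, 77, 15, 22]
t=4: [61, 56, 37, 82, 31, 48, 60, 84]
t=5: [16, 69, 46, 59, 18, 63, 85, 73]
t=6: [62, 30, 59, 80, 62, 22, 60, 51]
t=7: [4, 25, 83, 66, 16, 70, 94, 74]
t=8: [47, 78, 68, 27, 56, 46, 82, 45]

Answer: [47, 78, 68, 27, 56, 46, 82, 45]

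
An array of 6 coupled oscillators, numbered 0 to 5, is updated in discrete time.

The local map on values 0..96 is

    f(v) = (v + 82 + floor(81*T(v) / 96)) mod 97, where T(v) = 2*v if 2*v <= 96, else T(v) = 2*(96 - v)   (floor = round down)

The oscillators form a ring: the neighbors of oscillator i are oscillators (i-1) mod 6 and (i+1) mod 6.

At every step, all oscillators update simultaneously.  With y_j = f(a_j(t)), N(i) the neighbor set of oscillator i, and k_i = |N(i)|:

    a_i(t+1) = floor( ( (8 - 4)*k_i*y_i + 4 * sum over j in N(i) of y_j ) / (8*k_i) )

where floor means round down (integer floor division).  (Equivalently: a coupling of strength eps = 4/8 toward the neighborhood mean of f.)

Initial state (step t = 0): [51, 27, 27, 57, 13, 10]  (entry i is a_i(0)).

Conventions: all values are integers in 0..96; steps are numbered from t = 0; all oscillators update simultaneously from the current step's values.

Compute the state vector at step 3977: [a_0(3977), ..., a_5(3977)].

Simulating step by step:
t=0: [51, 27, 27, 57, 13, 10]
t=1: [24, 46, 45, 24, 14, 13]
t=2: [32, 19, 19, 32, 28, 27]
t=3: [58, 44, 44, 59, 62, 61]
t=4: [8, 7, 6, 7, 7, 8]
t=5: [5, 3, 2, 2, 3, 5]
t=6: [93, 90, 87, 87, 90, 93]
t=7: [83, 85, 86, 86, 85, 83]
t=8: [88, 88, 87, 87, 88, 88]
t=9: [86, 86, 86, 86, 86, 86]
t=10: [87, 87, 87, 87, 87, 87]
t=11: [87, 87, 87, 87, 87, 87]

Answer: [87, 87, 87, 87, 87, 87]
Key observation: The state at step 10, [87, 87, 87, 87, 87, 87], reappears at step 11: the system is in a cycle of period 1 from step 10 on.  Therefore the state at step 3977 equals the state at step 10 + ((3977 - 10) mod 1) = 10, which is [87, 87, 87, 87, 87, 87].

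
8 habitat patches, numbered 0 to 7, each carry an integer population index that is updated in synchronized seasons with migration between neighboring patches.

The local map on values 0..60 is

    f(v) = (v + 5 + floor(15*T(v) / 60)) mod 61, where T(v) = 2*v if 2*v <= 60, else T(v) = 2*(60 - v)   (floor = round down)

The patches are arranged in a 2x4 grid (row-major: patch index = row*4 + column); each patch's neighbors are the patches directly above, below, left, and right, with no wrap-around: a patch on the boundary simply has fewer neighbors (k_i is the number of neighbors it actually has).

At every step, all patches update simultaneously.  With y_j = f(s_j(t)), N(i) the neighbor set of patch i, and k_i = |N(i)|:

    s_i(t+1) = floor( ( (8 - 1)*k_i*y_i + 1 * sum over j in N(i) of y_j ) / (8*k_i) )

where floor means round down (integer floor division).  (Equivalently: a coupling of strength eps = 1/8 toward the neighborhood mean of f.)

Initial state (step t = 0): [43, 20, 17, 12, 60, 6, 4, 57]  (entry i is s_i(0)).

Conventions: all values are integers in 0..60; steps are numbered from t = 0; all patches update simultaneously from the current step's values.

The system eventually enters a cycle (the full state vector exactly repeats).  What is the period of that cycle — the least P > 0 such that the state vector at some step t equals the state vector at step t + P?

Simulating step by step:
t=0: [43, 20, 17, 12, 60, 6, 4, 57]
t=1: [51, 34, 29, 22, 7, 14, 11, 3]
t=2: [56, 51, 46, 36, 18, 26, 21, 11]
t=3: [7, 56, 56, 51, 30, 43, 36, 23]
t=4: [16, 4, 6, 55, 48, 53, 50, 41]
t=5: [29, 11, 15, 5, 53, 5, 55, 51]
t=6: [43, 22, 25, 15, 3, 11, 5, 53]
t=7: [51, 38, 39, 26, 12, 20, 13, 2]
t=8: [57, 53, 52, 42, 26, 34, 25, 11]
t=9: [4, 2, 4, 50, 41, 49, 39, 24]
t=10: [13, 10, 14, 55, 52, 56, 51, 43]
t=11: [22, 19, 26, 6, 1, 5, 56, 52]
t=12: [35, 32, 40, 15, 8, 12, 4, 1]
t=13: [49, 50, 51, 27, 19, 23, 13, 7]
t=14: [57, 59, 57, 44, 35, 39, 25, 17]
t=15: [5, 5, 6, 51, 49, 51, 40, 32]
t=16: [14, 14, 17, 56, 56, 57, 53, 51]
t=17: [24, 25, 27, 7, 3, 2, 3, 52]
t=18: [39, 40, 42, 15, 10, 9, 10, 1]
t=19: [51, 53, 53, 27, 22, 19, 20, 8]
t=20: [54, 3, 3, 40, 39, 31, 32, 19]
t=21: [4, 10, 12, 50, 50, 48, 48, 35]
t=22: [14, 21, 25, 57, 56, 57, 57, 52]
t=23: [25, 34, 38, 4, 3, 3, 3, 0]
t=24: [40, 49, 50, 13, 11, 10, 10, 5]
t=25: [53, 57, 56, 25, 23, 21, 21, 13]
t=26: [2, 3, 5, 38, 36, 34, 34, 25]
t=27: [10, 10, 15, 50, 50, 50, 49, 43]
t=28: [22, 21, 29, 57, 57, 58, 57, 56]
t=29: [35, 35, 43, 4, 4, 4, 3, 2]
t=30: [49, 50, 52, 13, 13, 12, 11, 8]
t=31: [56, 55, 4, 22, 26, 24, 20, 17]
t=32: [4, 3, 12, 35, 41, 39, 34, 30]
t=33: [13, 11, 24, 50, 52, 52, 50, 50]
t=34: [22, 21, 41, 58, 1, 3, 56, 60]
t=35: [35, 35, 49, 6, 8, 9, 4, 3]
t=36: [49, 50, 54, 16, 19, 19, 13, 9]
t=37: [57, 56, 5, 26, 34, 33, 23, 19]
t=38: [5, 4, 14, 41, 48, 48, 38, 34]
t=39: [14, 13, 27, 53, 56, 56, 52, 52]
t=40: [24, 24, 40, 2, 3, 2, 1, 0]
t=41: [39, 40, 50, 10, 10, 9, 8, 5]
t=42: [51, 53, 56, 22, 22, 19, 18, 12]
t=43: [54, 3, 4, 34, 39, 31, 30, 24]
t=44: [4, 10, 14, 48, 50, 48, 48, 42]
t=45: [14, 21, 28, 56, 56, 57, 57, 56]
t=46: [25, 34, 42, 4, 3, 3, 3, 2]
t=47: [40, 49, 52, 13, 11, 10, 10, 8]
t=48: [53, 54, 4, 22, 23, 21, 19, 17]
t=49: [2, 2, 12, 35, 36, 34, 32, 30]
t=50: [10, 10, 24, 50, 50, 50, 49, 50]
t=51: [22, 22, 41, 58, 57, 58, 58, 59]
t=52: [35, 37, 49, 6, 4, 4, 5, 3]
t=53: [49, 51, 54, 16, 13, 12, 13, 9]
t=54: [56, 55, 5, 26, 26, 24, 22, 19]
t=55: [4, 3, 13, 41, 41, 39, 36, 34]
t=56: [13, 11, 25, 52, 52, 52, 51, 52]
t=57: [22, 21, 40, 2, 1, 3, 54, 3]
t=58: [35, 35, 50, 11, 8, 9, 3, 8]
t=59: [49, 50, 55, 23, 19, 19, 11, 16]
t=60: [57, 56, 5, 36, 34, 33, 21, 29]
t=61: [5, 4, 14, 50, 48, 48, 36, 47]
t=62: [14, 13, 27, 57, 56, 56, 52, 57]
t=63: [24, 24, 40, 4, 3, 2, 2, 1]
t=64: [39, 40, 50, 13, 10, 9, 9, 6]
t=65: [51, 53, 56, 25, 22, 19, 19, 14]
t=66: [54, 3, 4, 38, 39, 31, 31, 27]
t=67: [4, 10, 14, 50, 50, 48, 48, 45]
t=68: [14, 21, 28, 57, 56, 57, 57, 57]
t=69: [25, 34, 42, 4, 3, 3, 3, 2]

Answer: 23
Key observation: The state at step 46, [25, 34, 42, 4, 3, 3, 3, 2], reappears at step 69 — and no state repeats earlier — so the cycle the system enters has period 23.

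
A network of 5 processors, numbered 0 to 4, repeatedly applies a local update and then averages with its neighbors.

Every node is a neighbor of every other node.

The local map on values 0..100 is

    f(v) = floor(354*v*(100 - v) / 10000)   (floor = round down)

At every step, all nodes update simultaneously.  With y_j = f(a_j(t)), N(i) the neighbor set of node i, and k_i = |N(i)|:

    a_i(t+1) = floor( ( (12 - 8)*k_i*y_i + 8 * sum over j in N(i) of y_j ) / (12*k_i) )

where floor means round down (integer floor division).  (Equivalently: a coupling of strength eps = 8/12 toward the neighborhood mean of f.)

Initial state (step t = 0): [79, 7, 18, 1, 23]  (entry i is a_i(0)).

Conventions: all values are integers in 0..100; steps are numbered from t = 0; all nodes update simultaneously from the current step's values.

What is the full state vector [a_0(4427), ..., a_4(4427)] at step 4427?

Simulating step by step:
t=0: [79, 7, 18, 1, 23]
t=1: [42, 36, 41, 33, 43]
t=2: [83, 82, 83, 82, 83]
t=3: [50, 50, 50, 50, 50]
t=4: [88, 88, 88, 88, 88]
t=5: [37, 37, 37, 37, 37]
t=6: [82, 82, 82, 82, 82]
t=7: [52, 52, 52, 52, 52]
t=8: [88, 88, 88, 88, 88]

Answer: [52, 52, 52, 52, 52]
Key observation: The state at step 4, [88, 88, 88, 88, 88], reappears at step 8: the system is in a cycle of period 4 from step 4 on.  Therefore the state at step 4427 equals the state at step 4 + ((4427 - 4) mod 4) = 7, which is [52, 52, 52, 52, 52].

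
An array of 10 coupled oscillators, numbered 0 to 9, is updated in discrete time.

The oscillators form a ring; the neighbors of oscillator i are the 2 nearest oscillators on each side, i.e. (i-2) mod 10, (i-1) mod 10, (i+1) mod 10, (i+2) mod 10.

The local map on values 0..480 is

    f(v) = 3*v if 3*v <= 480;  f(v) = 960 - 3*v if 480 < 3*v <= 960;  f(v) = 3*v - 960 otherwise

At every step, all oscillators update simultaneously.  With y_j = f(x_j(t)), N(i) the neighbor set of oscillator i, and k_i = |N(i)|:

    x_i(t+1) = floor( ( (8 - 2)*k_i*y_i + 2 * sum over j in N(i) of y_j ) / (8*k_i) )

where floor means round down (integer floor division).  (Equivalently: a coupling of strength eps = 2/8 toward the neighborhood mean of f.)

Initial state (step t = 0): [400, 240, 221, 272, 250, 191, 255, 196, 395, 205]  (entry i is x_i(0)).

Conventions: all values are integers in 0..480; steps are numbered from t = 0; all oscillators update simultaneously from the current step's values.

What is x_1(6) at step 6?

Simulating step by step:
t=0: [400, 240, 221, 272, 250, 191, 255, 196, 395, 205]
t=1: [249, 244, 274, 178, 221, 347, 220, 351, 240, 326]
t=2: [198, 220, 176, 366, 281, 130, 269, 109, 219, 61]
t=3: [350, 294, 381, 180, 157, 338, 185, 309, 291, 218]
t=4: [108, 120, 203, 364, 419, 123, 344, 78, 117, 247]
t=5: [323, 334, 332, 185, 280, 322, 132, 238, 316, 243]
t=6: [26, 74, 63, 316, 142, 77, 321, 224, 64, 192]

Answer: x_1(6) = 74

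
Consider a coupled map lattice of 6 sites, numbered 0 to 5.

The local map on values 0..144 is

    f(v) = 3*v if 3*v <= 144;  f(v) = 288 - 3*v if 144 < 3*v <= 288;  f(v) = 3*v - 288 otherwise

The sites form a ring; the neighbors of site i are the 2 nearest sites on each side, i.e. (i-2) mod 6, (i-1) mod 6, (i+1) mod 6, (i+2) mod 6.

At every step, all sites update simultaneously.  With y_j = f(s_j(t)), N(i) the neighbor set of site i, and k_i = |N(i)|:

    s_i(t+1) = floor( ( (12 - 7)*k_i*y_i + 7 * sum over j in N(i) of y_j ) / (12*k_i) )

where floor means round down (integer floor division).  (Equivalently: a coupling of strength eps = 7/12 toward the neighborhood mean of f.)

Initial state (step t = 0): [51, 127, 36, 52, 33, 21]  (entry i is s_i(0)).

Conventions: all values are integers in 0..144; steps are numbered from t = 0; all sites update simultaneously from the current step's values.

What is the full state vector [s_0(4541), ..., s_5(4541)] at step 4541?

Simulating step by step:
t=0: [51, 127, 36, 52, 33, 21]
t=1: [109, 102, 111, 107, 105, 93]
t=2: [30, 25, 35, 28, 29, 20]
t=3: [85, 80, 92, 82, 85, 74]
t=4: [36, 42, 27, 40, 36, 50]
t=5: [111, 117, 101, 116, 110, 124]
t=6: [48, 56, 36, 54, 47, 65]
t=7: [127, 118, 122, 119, 127, 116]
t=8: [82, 71, 79, 72, 82, 71]
t=9: [52, 66, 54, 65, 52, 64]
t=10: [119, 102, 117, 103, 120, 105]
t=11: [55, 33, 52, 35, 56, 37]
t=12: [118, 109, 120, 111, 118, 111]
t=13: [59, 49, 61, 51, 60, 50]
t=14: [118, 130, 115, 128, 116, 129]
t=15: [73, 88, 71, 86, 71, 88]
t=16: [57, 38, 60, 41, 60, 38]
t=17: [113, 114, 112, 116, 112, 114]
t=18: [51, 53, 51, 54, 51, 53]
t=19: [133, 130, 132, 129, 132, 130]
t=20: [107, 103, 106, 102, 106, 103]
t=21: [28, 23, 27, 22, 27, 23]
t=22: [78, 72, 77, 71, 77, 72]
t=23: [60, 67, 61, 68, 61, 67]
t=24: [101, 92, 99, 91, 99, 92]
t=25: [12, 12, 11, 12, 11, 12]
t=26: [35, 35, 34, 35, 34, 35]
t=27: [104, 104, 103, 104, 103, 104]
t=28: [23, 23, 22, 23, 22, 23]
t=29: [68, 68, 67, 68, 67, 68]
t=30: [84, 84, 85, 84, 85, 84]
t=31: [35, 35, 34, 35, 34, 35]

Answer: [35, 35, 34, 35, 34, 35]
Key observation: The state at step 26, [35, 35, 34, 35, 34, 35], reappears at step 31: the system is in a cycle of period 5 from step 26 on.  Therefore the state at step 4541 equals the state at step 26 + ((4541 - 26) mod 5) = 26, which is [35, 35, 34, 35, 34, 35].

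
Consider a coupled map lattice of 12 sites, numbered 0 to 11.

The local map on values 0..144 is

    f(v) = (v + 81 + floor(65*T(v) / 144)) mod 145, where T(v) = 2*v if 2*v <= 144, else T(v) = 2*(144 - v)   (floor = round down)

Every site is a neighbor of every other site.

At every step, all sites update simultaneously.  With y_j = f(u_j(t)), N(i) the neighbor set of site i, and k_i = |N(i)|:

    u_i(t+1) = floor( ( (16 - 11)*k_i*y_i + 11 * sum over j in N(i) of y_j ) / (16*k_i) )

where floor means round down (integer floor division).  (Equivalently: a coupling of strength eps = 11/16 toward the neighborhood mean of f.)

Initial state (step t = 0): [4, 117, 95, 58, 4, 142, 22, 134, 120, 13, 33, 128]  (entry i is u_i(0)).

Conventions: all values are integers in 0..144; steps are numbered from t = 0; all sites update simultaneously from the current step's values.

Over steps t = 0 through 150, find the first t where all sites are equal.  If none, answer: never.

Answer: 3
Key observation: Synchronization is absorbing here: once all sites are equal they stay equal, and step 3 is the first all-equal step.

Derivation:
t=0: [4, 117, 95, 58, 4, 142, 22, 134, 120, 13, 33, 128]  (not all equal)
t=1: [88, 85, 84, 77, 88, 85, 96, 85, 85, 92, 101, 85]  (not all equal)
t=2: [74, 74, 74, 73, 74, 74, 74, 74, 74, 74, 74, 74]  (not all equal)
t=3: [73, 73, 73, 73, 73, 73, 73, 73, 73, 73, 73, 73]  (all equal)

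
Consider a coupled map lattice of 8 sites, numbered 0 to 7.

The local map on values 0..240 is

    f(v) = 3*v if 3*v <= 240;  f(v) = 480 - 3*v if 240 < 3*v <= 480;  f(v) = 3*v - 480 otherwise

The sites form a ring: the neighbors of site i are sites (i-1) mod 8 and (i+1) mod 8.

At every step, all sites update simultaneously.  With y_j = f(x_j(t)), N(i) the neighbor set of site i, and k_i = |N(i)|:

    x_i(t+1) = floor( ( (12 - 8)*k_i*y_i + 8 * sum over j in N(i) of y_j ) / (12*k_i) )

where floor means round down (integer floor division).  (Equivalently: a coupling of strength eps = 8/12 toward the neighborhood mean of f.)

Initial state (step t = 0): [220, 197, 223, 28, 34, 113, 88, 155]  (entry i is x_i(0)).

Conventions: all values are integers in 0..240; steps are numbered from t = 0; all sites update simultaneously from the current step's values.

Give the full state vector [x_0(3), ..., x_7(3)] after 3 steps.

Answer: [192, 216, 179, 176, 175, 199, 175, 188]

Derivation:
t=0: [220, 197, 223, 28, 34, 113, 88, 155]
t=1: [102, 160, 128, 125, 109, 153, 124, 137]
t=2: [81, 90, 67, 118, 93, 94, 66, 117]
t=3: [192, 216, 179, 176, 175, 199, 175, 188]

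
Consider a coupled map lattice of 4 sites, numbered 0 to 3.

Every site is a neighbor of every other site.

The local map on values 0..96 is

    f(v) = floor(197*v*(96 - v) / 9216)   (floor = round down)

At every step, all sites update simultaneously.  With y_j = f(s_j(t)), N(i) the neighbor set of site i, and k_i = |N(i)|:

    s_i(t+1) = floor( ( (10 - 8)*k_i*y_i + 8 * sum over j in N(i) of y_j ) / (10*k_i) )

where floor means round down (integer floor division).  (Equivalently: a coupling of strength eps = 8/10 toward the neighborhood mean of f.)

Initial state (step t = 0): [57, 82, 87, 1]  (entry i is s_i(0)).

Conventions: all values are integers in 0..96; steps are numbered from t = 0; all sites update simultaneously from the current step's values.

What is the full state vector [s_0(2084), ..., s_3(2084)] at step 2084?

Answer: [49, 49, 49, 49]
Key observation: The state at step 5, [49, 49, 49, 49], reappears at step 6: the system is in a cycle of period 1 from step 5 on.  Therefore the state at step 2084 equals the state at step 5 + ((2084 - 5) mod 1) = 5, which is [49, 49, 49, 49].

Derivation:
t=0: [57, 82, 87, 1]
t=1: [20, 22, 22, 23]
t=2: [33, 33, 33, 33]
t=3: [44, 44, 44, 44]
t=4: [48, 48, 48, 48]
t=5: [49, 49, 49, 49]
t=6: [49, 49, 49, 49]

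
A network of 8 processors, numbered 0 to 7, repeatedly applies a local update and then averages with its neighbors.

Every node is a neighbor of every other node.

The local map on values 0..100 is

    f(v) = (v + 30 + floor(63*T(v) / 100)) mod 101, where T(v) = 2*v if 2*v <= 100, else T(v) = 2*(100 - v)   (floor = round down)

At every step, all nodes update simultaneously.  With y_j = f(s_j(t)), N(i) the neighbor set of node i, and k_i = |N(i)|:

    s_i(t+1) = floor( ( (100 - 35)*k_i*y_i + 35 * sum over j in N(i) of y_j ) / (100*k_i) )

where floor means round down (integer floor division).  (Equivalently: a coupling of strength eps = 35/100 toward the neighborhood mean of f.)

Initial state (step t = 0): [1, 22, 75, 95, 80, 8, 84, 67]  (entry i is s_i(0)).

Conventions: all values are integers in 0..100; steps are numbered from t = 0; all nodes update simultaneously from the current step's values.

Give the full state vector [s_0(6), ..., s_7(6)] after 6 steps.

Answer: [58, 51, 58, 60, 58, 55, 58, 57]

Derivation:
t=0: [1, 22, 75, 95, 80, 8, 84, 67]
t=1: [35, 63, 37, 34, 36, 45, 36, 38]
t=2: [11, 29, 13, 9, 12, 24, 12, 14]
t=3: [58, 82, 61, 55, 60, 76, 60, 62]
t=4: [38, 34, 38, 39, 38, 36, 38, 37]
t=5: [13, 8, 13, 15, 13, 11, 13, 12]
t=6: [58, 51, 58, 60, 58, 55, 58, 57]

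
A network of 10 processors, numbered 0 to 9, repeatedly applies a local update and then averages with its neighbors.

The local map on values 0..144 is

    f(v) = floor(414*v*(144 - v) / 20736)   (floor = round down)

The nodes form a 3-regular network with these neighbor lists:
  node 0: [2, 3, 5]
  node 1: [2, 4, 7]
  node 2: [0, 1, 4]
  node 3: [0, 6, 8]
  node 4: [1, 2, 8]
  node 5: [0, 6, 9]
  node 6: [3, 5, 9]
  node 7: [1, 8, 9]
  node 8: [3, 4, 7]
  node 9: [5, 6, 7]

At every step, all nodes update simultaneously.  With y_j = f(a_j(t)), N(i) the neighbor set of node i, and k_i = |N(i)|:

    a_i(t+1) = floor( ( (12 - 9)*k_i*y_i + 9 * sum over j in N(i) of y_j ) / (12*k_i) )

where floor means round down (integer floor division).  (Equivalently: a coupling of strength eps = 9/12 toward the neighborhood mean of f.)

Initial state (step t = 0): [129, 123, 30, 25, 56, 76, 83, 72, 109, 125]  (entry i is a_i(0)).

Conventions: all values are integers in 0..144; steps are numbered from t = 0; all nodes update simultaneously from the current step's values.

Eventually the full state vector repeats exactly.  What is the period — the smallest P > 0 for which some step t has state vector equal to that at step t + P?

Simulating step by step:
t=0: [129, 123, 30, 25, 56, 76, 83, 72, 109, 125]
t=1: [67, 80, 63, 68, 73, 72, 77, 69, 84, 88]
t=2: [102, 102, 102, 102, 101, 101, 101, 100, 102, 101]
t=3: [85, 85, 85, 85, 85, 85, 85, 85, 85, 86]
t=4: [100, 100, 100, 100, 100, 99, 99, 99, 100, 99]
t=5: [87, 87, 87, 87, 87, 87, 87, 87, 87, 88]
t=6: [99, 99, 99, 99, 99, 98, 98, 98, 99, 98]
t=7: [88, 88, 88, 88, 88, 89, 89, 89, 88, 90]
t=8: [97, 97, 98, 97, 98, 97, 97, 97, 97, 97]
t=9: [90, 90, 90, 91, 90, 91, 91, 91, 90, 91]
t=10: [96, 96, 97, 96, 97, 96, 96, 96, 96, 96]
t=11: [91, 91, 91, 92, 91, 92, 92, 92, 91, 92]
t=12: [95, 95, 96, 95, 96, 95, 95, 95, 95, 95]
t=13: [92, 92, 92, 92, 92, 92, 92, 92, 92, 92]
t=14: [95, 95, 95, 95, 95, 95, 95, 95, 95, 95]
t=15: [92, 92, 92, 92, 92, 92, 92, 92, 92, 92]

Answer: 2
Key observation: The state at step 13, [92, 92, 92, 92, 92, 92, 92, 92, 92, 92], reappears at step 15 — and no state repeats earlier — so the cycle the system enters has period 2.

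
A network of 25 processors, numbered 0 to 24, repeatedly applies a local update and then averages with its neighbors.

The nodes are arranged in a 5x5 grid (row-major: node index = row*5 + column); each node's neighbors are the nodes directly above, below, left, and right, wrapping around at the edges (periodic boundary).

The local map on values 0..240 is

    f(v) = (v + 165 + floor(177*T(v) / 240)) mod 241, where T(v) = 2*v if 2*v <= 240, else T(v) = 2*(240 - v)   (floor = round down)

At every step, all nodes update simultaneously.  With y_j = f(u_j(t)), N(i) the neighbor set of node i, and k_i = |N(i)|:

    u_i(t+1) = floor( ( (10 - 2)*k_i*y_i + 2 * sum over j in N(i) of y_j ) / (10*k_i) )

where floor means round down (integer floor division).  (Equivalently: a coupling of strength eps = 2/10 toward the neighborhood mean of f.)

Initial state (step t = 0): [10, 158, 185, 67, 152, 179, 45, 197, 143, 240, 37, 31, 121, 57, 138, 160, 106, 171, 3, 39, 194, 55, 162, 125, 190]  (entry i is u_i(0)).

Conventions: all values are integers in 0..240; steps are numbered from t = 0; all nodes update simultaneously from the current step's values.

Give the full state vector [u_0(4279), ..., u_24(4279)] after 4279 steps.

Answer: [188, 188, 188, 188, 188, 188, 188, 188, 188, 188, 188, 188, 188, 188, 188, 188, 188, 188, 188, 188, 188, 188, 188, 188, 188]
Key observation: The state at step 8, [188, 188, 188, 188, 188, 188, 188, 188, 188, 188, 188, 188, 188, 188, 188, 188, 188, 188, 188, 188, 188, 188, 188, 188, 188], reappears at step 9: the system is in a cycle of period 1 from step 8 on.  Therefore the state at step 4279 equals the state at step 8 + ((4279 - 8) mod 1) = 8, which is [188, 188, 188, 188, 188, 188, 188, 188, 188, 188, 188, 188, 188, 188, 188, 188, 188, 188, 188, 188, 188, 188, 188, 188, 188].

Derivation:
t=0: [10, 158, 185, 67, 152, 179, 45, 197, 143, 240, 37, 31, 121, 57, 138, 160, 106, 171, 3, 39, 194, 55, 162, 125, 190]
t=1: [190, 185, 185, 112, 195, 173, 56, 179, 193, 172, 42, 22, 198, 92, 182, 181, 171, 195, 162, 54, 179, 86, 194, 206, 181]
t=2: [187, 180, 190, 197, 186, 179, 89, 184, 185, 194, 61, 198, 183, 158, 174, 177, 193, 186, 189, 84, 188, 146, 182, 182, 184]
t=3: [189, 190, 187, 185, 188, 183, 153, 187, 190, 186, 97, 176, 191, 199, 185, 183, 187, 189, 186, 143, 189, 204, 191, 190, 186]
t=4: [188, 187, 188, 189, 188, 190, 202, 189, 187, 189, 169, 192, 187, 184, 189, 190, 188, 188, 189, 205, 187, 182, 186, 187, 189]
t=5: [188, 188, 188, 188, 188, 187, 183, 187, 188, 188, 195, 186, 188, 189, 188, 187, 188, 188, 187, 181, 188, 190, 189, 188, 187]
t=6: [188, 188, 188, 188, 188, 188, 190, 188, 188, 188, 185, 188, 188, 188, 188, 188, 188, 188, 189, 191, 188, 187, 187, 188, 189]
t=7: [188, 188, 188, 188, 188, 188, 187, 187, 188, 188, 189, 188, 188, 188, 188, 188, 188, 188, 187, 187, 188, 188, 188, 188, 187]
t=8: [188, 188, 188, 188, 188, 188, 188, 188, 188, 188, 188, 188, 188, 188, 188, 188, 188, 188, 188, 188, 188, 188, 188, 188, 188]
t=9: [188, 188, 188, 188, 188, 188, 188, 188, 188, 188, 188, 188, 188, 188, 188, 188, 188, 188, 188, 188, 188, 188, 188, 188, 188]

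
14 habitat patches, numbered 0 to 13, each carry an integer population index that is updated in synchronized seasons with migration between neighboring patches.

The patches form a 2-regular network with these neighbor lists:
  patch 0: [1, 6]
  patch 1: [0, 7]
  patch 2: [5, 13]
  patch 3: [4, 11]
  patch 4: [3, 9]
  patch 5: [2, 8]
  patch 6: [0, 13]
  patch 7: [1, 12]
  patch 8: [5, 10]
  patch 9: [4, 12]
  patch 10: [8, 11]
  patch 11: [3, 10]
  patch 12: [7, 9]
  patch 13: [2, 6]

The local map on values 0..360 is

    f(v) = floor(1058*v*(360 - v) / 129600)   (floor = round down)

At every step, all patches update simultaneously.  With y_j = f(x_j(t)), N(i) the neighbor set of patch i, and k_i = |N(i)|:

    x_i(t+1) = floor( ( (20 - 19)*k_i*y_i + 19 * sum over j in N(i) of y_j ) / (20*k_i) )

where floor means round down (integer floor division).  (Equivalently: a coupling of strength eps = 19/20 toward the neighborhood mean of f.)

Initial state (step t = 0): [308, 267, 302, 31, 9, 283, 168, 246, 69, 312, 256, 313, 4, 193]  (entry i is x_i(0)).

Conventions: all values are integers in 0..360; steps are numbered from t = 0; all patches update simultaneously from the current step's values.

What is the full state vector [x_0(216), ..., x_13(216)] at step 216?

Answer: [237, 237, 237, 237, 237, 237, 237, 237, 237, 237, 237, 237, 237, 237]
Key observation: The state at step 23, [237, 237, 237, 237, 237, 237, 237, 237, 237, 237, 237, 237, 237, 237], reappears at step 24: the system is in a cycle of period 1 from step 23 on.  Therefore the state at step 216 equals the state at step 23 + ((216 - 23) mod 1) = 23, which is [237, 237, 237, 237, 237, 237, 237, 237, 237, 237, 237, 237, 237, 237].

Derivation:
t=0: [308, 267, 302, 31, 9, 283, 168, 246, 69, 312, 256, 313, 4, 193]
t=1: [227, 180, 216, 73, 98, 153, 199, 112, 195, 23, 145, 148, 166, 205]
t=2: [261, 237, 258, 229, 121, 257, 252, 261, 256, 226, 258, 214, 150, 257]
t=3: [228, 211, 215, 245, 245, 215, 213, 245, 215, 246, 234, 230, 229, 217]
t=4: [254, 238, 253, 236, 229, 254, 249, 249, 247, 236, 248, 235, 229, 254]
t=5: [230, 222, 219, 241, 238, 223, 219, 239, 222, 243, 232, 232, 232, 222]
t=6: [250, 240, 249, 239, 233, 250, 247, 245, 245, 239, 245, 238, 234, 251]
t=7: [230, 227, 223, 238, 236, 227, 223, 237, 227, 240, 233, 233, 233, 225]
t=8: [247, 240, 246, 239, 236, 247, 245, 243, 243, 239, 243, 239, 236, 248]
t=9: [232, 229, 226, 236, 236, 229, 226, 236, 229, 237, 233, 234, 234, 228]
t=10: [245, 240, 244, 238, 237, 245, 243, 241, 242, 238, 241, 239, 237, 246]
t=11: [233, 232, 229, 236, 237, 231, 229, 235, 232, 237, 234, 235, 235, 231]
t=12: [242, 240, 243, 238, 237, 243, 242, 240, 241, 237, 240, 239, 238, 243]
t=13: [233, 234, 232, 236, 237, 232, 232, 235, 233, 237, 235, 236, 236, 232]
t=14: [241, 240, 242, 237, 237, 241, 241, 239, 240, 237, 239, 238, 238, 242]
t=15: [234, 235, 233, 237, 237, 234, 233, 236, 235, 237, 236, 236, 236, 233]
t=16: [240, 239, 240, 237, 237, 240, 240, 238, 239, 237, 238, 237, 237, 241]
t=17: [235, 236, 234, 237, 237, 235, 234, 236, 236, 237, 236, 237, 237, 234]
t=18: [239, 238, 239, 237, 237, 239, 239, 237, 238, 237, 237, 237, 237, 240]
t=19: [236, 236, 235, 237, 237, 236, 235, 237, 236, 237, 237, 237, 237, 235]
t=20: [238, 237, 238, 237, 237, 238, 238, 237, 237, 237, 237, 237, 237, 239]
t=21: [237, 237, 236, 237, 237, 237, 236, 237, 237, 237, 237, 237, 237, 236]
t=22: [237, 237, 237, 237, 237, 237, 237, 237, 237, 237, 237, 237, 237, 238]
t=23: [237, 237, 237, 237, 237, 237, 237, 237, 237, 237, 237, 237, 237, 237]
t=24: [237, 237, 237, 237, 237, 237, 237, 237, 237, 237, 237, 237, 237, 237]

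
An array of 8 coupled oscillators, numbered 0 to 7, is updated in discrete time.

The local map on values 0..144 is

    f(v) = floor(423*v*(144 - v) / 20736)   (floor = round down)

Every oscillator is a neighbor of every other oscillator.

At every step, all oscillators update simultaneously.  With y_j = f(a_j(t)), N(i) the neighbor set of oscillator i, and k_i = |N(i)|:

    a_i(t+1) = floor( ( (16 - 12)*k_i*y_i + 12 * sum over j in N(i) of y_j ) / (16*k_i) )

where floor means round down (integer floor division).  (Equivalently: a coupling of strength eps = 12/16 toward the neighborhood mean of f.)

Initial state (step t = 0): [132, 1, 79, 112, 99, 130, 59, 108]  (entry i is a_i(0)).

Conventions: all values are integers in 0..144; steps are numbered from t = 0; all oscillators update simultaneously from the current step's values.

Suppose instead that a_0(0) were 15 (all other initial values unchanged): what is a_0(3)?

Simulating step by step:
t=0: [15, 1, 79, 112, 99, 130, 59, 108]
t=1: [61, 56, 71, 66, 69, 61, 70, 67]
t=2: [103, 103, 104, 104, 104, 103, 104, 104]
t=3: [84, 84, 84, 84, 84, 84, 84, 84]

Answer: a_0(3) = 84
Key observation: This trace re-runs the system from the modified initial state.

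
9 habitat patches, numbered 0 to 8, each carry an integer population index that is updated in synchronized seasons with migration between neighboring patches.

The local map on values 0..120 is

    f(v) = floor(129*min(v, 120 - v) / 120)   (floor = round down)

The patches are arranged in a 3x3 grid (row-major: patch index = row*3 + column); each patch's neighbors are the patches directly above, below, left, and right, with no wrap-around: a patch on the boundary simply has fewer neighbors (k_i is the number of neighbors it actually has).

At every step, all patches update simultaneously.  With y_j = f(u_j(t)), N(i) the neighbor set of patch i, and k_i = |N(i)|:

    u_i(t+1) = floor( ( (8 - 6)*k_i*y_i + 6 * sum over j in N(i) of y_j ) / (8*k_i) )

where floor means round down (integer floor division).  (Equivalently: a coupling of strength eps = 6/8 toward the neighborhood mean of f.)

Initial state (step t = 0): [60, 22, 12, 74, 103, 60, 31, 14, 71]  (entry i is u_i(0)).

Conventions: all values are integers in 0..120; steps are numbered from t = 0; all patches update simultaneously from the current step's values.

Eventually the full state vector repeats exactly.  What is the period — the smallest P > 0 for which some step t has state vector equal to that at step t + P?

Answer: 2
Key observation: The state at step 11, [63, 63, 63, 63, 63, 63, 63, 63, 63], reappears at step 13 — and no state repeats earlier — so the cycle the system enters has period 2.

Derivation:
t=0: [60, 22, 12, 74, 103, 60, 31, 14, 71]
t=1: [43, 29, 35, 41, 32, 36, 32, 29, 42]
t=2: [39, 37, 35, 39, 35, 38, 36, 36, 37]
t=3: [40, 38, 38, 39, 38, 38, 39, 38, 39]
t=4: [41, 40, 40, 41, 40, 40, 40, 40, 40]
t=5: [43, 43, 43, 43, 43, 43, 43, 43, 43]
t=6: [46, 46, 46, 46, 46, 46, 46, 46, 46]
t=7: [49, 49, 49, 49, 49, 49, 49, 49, 49]
t=8: [52, 52, 52, 52, 52, 52, 52, 52, 52]
t=9: [55, 55, 55, 55, 55, 55, 55, 55, 55]
t=10: [59, 59, 59, 59, 59, 59, 59, 59, 59]
t=11: [63, 63, 63, 63, 63, 63, 63, 63, 63]
t=12: [61, 61, 61, 61, 61, 61, 61, 61, 61]
t=13: [63, 63, 63, 63, 63, 63, 63, 63, 63]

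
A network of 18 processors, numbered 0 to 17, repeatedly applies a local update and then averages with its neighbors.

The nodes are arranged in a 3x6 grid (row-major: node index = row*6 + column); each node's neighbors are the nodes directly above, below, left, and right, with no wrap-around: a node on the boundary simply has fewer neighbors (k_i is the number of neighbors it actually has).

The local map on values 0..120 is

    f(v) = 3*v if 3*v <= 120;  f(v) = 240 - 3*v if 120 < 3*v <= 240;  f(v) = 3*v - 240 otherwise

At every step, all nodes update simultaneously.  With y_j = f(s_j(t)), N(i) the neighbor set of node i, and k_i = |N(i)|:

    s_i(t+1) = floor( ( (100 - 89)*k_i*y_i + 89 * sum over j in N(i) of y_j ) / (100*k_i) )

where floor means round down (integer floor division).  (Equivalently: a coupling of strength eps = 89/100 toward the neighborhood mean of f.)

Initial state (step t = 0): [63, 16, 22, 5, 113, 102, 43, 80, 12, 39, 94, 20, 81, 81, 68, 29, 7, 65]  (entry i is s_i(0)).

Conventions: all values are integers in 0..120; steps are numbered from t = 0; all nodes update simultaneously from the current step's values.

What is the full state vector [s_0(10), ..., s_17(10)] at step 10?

Answer: [53, 62, 57, 73, 81, 80, 80, 53, 67, 72, 76, 80, 63, 86, 63, 77, 85, 74]

Derivation:
t=0: [63, 16, 22, 5, 113, 102, 43, 80, 12, 39, 94, 20, 81, 81, 68, 29, 7, 65]
t=1: [76, 39, 36, 85, 47, 78, 28, 44, 52, 52, 70, 51, 51, 11, 41, 61, 53, 40]
t=2: [90, 80, 75, 87, 26, 83, 70, 82, 102, 50, 81, 55, 61, 96, 64, 89, 70, 87]
t=3: [16, 15, 27, 56, 18, 69, 30, 32, 42, 35, 61, 18, 40, 38, 47, 52, 18, 49]
t=4: [65, 71, 77, 79, 54, 51, 88, 91, 97, 84, 65, 60, 103, 105, 103, 85, 75, 58]
t=5: [27, 28, 25, 29, 48, 70, 46, 43, 32, 26, 41, 65, 51, 58, 49, 30, 39, 40]
t=6: [91, 88, 87, 83, 79, 66, 93, 89, 89, 95, 87, 84, 84, 93, 84, 95, 109, 85]
t=7: [31, 26, 20, 21, 21, 11, 25, 31, 26, 27, 35, 24, 36, 19, 34, 47, 33, 45]
t=8: [78, 81, 71, 67, 66, 63, 95, 74, 83, 85, 81, 80, 70, 96, 80, 94, 102, 87]
t=9: [22, 15, 18, 29, 32, 24, 20, 25, 14, 22, 27, 22, 44, 19, 29, 28, 26, 31]
t=10: [53, 62, 57, 73, 81, 80, 80, 53, 67, 72, 76, 80, 63, 86, 63, 77, 85, 74]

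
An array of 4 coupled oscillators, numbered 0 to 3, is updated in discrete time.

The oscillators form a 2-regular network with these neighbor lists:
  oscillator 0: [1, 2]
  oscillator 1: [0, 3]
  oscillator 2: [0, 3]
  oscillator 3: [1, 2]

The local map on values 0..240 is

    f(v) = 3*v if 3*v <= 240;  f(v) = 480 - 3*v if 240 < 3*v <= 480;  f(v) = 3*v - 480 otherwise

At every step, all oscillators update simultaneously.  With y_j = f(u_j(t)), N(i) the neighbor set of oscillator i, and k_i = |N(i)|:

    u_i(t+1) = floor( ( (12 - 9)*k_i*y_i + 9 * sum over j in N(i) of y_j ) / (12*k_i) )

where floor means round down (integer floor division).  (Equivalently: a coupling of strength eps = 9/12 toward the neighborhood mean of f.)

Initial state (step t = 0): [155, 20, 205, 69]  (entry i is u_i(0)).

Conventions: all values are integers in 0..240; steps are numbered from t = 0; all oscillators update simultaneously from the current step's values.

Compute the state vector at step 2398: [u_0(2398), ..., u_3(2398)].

Answer: [144, 144, 144, 144]
Key observation: The state at step 35, [48, 48, 48, 48], reappears at step 37: the system is in a cycle of period 2 from step 35 on.  Therefore the state at step 2398 equals the state at step 35 + ((2398 - 35) mod 2) = 36, which is [144, 144, 144, 144].

Derivation:
t=0: [155, 20, 205, 69]
t=1: [76, 98, 117, 124]
t=2: [175, 172, 158, 145]
t=3: [27, 42, 35, 27]
t=4: [106, 92, 87, 106]
t=5: [199, 172, 176, 199]
t=6: [60, 96, 99, 60]
t=7: [185, 183, 180, 185]
t=8: [67, 73, 71, 67]
t=9: [212, 205, 204, 212]
t=10: [139, 150, 150, 139]
t=11: [38, 54, 54, 38]
t=12: [150, 126, 126, 150]
t=13: [84, 48, 48, 84]
t=14: [165, 207, 207, 165]
t=15: [109, 46, 46, 109]
t=16: [141, 149, 149, 141]
t=17: [39, 51, 51, 39]
t=18: [144, 126, 126, 144]
t=19: [88, 61, 61, 88]
t=20: [191, 207, 207, 191]
t=21: [129, 105, 105, 129]
t=22: [147, 111, 111, 147]
t=23: [120, 66, 66, 120]
t=24: [178, 139, 139, 178]
t=25: [60, 56, 56, 60]
t=26: [171, 177, 177, 171]
t=27: [46, 37, 37, 46]
t=28: [117, 131, 131, 117]
t=29: [97, 118, 118, 97]
t=30: [141, 173, 173, 141]
t=31: [43, 52, 52, 43]
t=32: [149, 135, 135, 149]
t=33: [64, 43, 43, 64]
t=34: [144, 176, 176, 144]
t=35: [48, 48, 48, 48]
t=36: [144, 144, 144, 144]
t=37: [48, 48, 48, 48]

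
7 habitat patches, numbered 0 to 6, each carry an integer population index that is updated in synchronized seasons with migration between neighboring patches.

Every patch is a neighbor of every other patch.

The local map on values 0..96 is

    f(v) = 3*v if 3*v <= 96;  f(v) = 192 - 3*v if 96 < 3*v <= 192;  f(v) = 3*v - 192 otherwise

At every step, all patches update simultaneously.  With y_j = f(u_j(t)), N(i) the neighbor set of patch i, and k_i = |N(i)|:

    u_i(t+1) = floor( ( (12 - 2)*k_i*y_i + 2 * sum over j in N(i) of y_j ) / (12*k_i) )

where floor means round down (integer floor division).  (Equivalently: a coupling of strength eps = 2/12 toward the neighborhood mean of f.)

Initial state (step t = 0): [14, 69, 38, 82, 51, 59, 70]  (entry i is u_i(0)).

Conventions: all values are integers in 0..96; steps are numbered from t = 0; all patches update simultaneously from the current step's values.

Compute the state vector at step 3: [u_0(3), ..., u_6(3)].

Answer: [11, 25, 66, 54, 28, 25, 13]

Derivation:
t=0: [14, 69, 38, 82, 51, 59, 70]
t=1: [41, 19, 70, 50, 38, 19, 21]
t=2: [66, 56, 25, 44, 73, 56, 61]
t=3: [11, 25, 66, 54, 28, 25, 13]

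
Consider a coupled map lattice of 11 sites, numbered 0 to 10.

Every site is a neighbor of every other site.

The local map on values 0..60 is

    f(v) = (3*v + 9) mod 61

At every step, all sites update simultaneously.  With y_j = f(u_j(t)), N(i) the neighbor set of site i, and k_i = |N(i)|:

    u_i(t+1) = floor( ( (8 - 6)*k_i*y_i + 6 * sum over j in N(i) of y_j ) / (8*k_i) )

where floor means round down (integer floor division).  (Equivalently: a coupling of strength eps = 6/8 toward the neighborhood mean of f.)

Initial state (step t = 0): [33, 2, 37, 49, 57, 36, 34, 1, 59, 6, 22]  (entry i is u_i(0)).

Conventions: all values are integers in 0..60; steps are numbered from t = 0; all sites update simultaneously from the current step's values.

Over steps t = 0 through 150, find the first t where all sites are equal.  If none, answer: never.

Simulating step by step:
t=0: [33, 2, 37, 49, 57, 36, 34, 1, 59, 6, 22]  (not all equal)
t=1: [36, 30, 38, 34, 38, 37, 36, 30, 28, 32, 30]  (not all equal)
t=2: [40, 37, 31, 39, 31, 41, 40, 37, 36, 38, 37]  (not all equal)
t=3: [27, 36, 32, 26, 32, 27, 27, 36, 35, 25, 36]  (not all equal)
t=4: [38, 43, 41, 37, 41, 38, 38, 43, 42, 37, 43]  (not all equal)
t=5: [15, 17, 16, 25, 16, 15, 15, 17, 17, 25, 17]  (not all equal)
t=6: [51, 52, 52, 46, 52, 51, 51, 52, 52, 46, 52]  (not all equal)
t=7: [39, 39, 39, 36, 39, 39, 39, 39, 39, 36, 39]  (not all equal)
t=8: [11, 11, 11, 20, 11, 11, 11, 11, 11, 20, 11]  (not all equal)
t=9: [36, 36, 36, 30, 36, 36, 36, 36, 36, 30, 36]  (not all equal)
t=10: [53, 53, 53, 50, 53, 53, 53, 53, 53, 50, 53]  (not all equal)
t=11: [44, 44, 44, 43, 44, 44, 44, 44, 44, 43, 44]  (not all equal)
t=12: [18, 18, 18, 18, 18, 18, 18, 18, 18, 18, 18]  (all equal)

Answer: 12
Key observation: Synchronization is absorbing here: once all sites are equal they stay equal, and step 12 is the first all-equal step.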